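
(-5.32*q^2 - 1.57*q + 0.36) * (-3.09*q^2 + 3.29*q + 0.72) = 16.4388*q^4 - 12.6515*q^3 - 10.1081*q^2 + 0.0539999999999998*q + 0.2592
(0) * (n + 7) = 0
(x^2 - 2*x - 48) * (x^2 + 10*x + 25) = x^4 + 8*x^3 - 43*x^2 - 530*x - 1200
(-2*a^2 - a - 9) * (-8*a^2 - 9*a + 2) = 16*a^4 + 26*a^3 + 77*a^2 + 79*a - 18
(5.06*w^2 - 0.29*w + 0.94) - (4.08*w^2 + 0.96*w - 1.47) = 0.98*w^2 - 1.25*w + 2.41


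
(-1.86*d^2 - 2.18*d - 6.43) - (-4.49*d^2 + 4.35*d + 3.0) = 2.63*d^2 - 6.53*d - 9.43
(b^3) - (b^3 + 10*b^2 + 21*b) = -10*b^2 - 21*b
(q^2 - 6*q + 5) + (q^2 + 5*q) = 2*q^2 - q + 5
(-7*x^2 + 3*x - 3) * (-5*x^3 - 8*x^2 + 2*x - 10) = 35*x^5 + 41*x^4 - 23*x^3 + 100*x^2 - 36*x + 30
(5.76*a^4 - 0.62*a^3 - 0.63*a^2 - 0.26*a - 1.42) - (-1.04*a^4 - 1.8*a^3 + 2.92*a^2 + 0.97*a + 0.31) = 6.8*a^4 + 1.18*a^3 - 3.55*a^2 - 1.23*a - 1.73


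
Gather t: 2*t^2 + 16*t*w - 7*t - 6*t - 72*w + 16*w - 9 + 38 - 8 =2*t^2 + t*(16*w - 13) - 56*w + 21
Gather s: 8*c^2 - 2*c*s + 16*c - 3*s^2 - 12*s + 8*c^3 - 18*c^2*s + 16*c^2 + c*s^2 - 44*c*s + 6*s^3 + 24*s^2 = 8*c^3 + 24*c^2 + 16*c + 6*s^3 + s^2*(c + 21) + s*(-18*c^2 - 46*c - 12)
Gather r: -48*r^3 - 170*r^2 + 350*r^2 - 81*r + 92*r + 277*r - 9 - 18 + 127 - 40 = -48*r^3 + 180*r^2 + 288*r + 60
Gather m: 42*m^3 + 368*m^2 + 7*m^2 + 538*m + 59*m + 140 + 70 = 42*m^3 + 375*m^2 + 597*m + 210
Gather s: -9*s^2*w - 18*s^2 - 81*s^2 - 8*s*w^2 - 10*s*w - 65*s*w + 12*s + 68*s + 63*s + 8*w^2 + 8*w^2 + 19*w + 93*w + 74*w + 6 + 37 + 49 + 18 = s^2*(-9*w - 99) + s*(-8*w^2 - 75*w + 143) + 16*w^2 + 186*w + 110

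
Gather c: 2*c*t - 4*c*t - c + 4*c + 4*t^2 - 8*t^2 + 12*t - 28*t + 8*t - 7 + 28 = c*(3 - 2*t) - 4*t^2 - 8*t + 21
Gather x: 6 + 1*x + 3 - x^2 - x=9 - x^2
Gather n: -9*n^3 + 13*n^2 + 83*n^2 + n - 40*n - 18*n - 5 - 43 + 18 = -9*n^3 + 96*n^2 - 57*n - 30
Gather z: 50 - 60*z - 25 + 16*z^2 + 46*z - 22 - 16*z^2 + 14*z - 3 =0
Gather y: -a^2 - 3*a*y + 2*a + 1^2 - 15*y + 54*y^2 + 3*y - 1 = -a^2 + 2*a + 54*y^2 + y*(-3*a - 12)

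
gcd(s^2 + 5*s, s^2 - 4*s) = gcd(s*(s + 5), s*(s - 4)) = s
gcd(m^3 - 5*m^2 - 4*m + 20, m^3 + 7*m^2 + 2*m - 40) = m - 2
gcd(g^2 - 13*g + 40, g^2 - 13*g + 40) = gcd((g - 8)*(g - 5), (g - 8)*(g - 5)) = g^2 - 13*g + 40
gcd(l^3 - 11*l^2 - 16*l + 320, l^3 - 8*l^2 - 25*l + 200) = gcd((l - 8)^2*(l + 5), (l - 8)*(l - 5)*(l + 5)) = l^2 - 3*l - 40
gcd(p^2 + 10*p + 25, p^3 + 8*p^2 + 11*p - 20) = p + 5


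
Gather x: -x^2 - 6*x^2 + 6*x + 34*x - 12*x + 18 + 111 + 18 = -7*x^2 + 28*x + 147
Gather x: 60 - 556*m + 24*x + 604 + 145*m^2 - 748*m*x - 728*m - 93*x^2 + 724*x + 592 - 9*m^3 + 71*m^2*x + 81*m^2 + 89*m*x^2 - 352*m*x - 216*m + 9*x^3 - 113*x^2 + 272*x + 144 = -9*m^3 + 226*m^2 - 1500*m + 9*x^3 + x^2*(89*m - 206) + x*(71*m^2 - 1100*m + 1020) + 1400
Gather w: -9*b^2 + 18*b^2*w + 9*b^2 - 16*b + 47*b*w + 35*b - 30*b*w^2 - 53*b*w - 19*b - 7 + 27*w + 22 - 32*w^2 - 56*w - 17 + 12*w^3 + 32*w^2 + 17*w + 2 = -30*b*w^2 + 12*w^3 + w*(18*b^2 - 6*b - 12)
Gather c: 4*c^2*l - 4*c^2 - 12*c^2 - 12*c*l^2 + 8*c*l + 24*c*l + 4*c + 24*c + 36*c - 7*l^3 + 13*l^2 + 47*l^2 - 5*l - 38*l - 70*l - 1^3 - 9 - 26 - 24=c^2*(4*l - 16) + c*(-12*l^2 + 32*l + 64) - 7*l^3 + 60*l^2 - 113*l - 60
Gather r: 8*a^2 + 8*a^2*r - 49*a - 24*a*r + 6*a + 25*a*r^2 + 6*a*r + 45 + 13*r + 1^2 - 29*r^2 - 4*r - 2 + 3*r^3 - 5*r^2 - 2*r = 8*a^2 - 43*a + 3*r^3 + r^2*(25*a - 34) + r*(8*a^2 - 18*a + 7) + 44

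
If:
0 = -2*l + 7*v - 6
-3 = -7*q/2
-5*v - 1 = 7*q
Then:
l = -79/10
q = 6/7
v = -7/5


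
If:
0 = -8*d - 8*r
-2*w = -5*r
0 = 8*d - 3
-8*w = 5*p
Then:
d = 3/8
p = 3/2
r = -3/8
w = -15/16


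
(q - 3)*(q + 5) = q^2 + 2*q - 15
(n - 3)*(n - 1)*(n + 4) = n^3 - 13*n + 12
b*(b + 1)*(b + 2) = b^3 + 3*b^2 + 2*b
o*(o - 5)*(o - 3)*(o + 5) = o^4 - 3*o^3 - 25*o^2 + 75*o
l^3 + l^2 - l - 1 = (l - 1)*(l + 1)^2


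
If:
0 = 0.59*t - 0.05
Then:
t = 0.08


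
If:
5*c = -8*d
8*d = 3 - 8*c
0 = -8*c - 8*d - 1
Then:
No Solution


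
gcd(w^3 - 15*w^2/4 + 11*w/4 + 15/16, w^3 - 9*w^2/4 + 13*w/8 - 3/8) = 1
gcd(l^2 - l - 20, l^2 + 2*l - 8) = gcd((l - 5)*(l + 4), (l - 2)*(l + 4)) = l + 4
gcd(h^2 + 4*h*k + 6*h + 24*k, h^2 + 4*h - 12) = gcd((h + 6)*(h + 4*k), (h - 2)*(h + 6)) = h + 6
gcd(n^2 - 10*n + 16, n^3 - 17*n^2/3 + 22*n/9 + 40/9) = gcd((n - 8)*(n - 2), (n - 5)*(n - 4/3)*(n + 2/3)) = 1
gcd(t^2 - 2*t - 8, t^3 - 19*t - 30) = t + 2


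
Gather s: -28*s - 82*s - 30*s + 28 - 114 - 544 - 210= -140*s - 840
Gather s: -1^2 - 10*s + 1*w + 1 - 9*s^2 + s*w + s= -9*s^2 + s*(w - 9) + w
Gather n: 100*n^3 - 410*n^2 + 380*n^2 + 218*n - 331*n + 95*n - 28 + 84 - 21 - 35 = 100*n^3 - 30*n^2 - 18*n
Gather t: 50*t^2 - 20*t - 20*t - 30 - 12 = 50*t^2 - 40*t - 42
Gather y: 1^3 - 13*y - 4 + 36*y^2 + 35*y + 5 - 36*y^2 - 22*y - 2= 0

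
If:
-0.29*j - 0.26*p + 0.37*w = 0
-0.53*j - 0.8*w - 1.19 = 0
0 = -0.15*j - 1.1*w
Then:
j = -2.83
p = 3.70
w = 0.39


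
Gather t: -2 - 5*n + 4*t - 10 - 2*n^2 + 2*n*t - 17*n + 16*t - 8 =-2*n^2 - 22*n + t*(2*n + 20) - 20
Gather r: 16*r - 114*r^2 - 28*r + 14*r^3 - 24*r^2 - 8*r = 14*r^3 - 138*r^2 - 20*r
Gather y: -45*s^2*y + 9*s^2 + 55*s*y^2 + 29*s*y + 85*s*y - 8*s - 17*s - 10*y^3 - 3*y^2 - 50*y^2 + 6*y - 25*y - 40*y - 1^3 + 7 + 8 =9*s^2 - 25*s - 10*y^3 + y^2*(55*s - 53) + y*(-45*s^2 + 114*s - 59) + 14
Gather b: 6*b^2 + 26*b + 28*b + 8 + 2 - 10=6*b^2 + 54*b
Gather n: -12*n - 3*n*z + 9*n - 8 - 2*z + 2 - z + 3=n*(-3*z - 3) - 3*z - 3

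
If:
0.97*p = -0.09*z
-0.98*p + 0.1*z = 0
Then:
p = 0.00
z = 0.00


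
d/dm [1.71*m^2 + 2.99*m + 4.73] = 3.42*m + 2.99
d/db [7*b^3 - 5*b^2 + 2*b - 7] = 21*b^2 - 10*b + 2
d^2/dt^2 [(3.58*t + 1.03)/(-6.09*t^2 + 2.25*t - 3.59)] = (-(3.58*t + 1.03)*(12.18*t - 2.25)*(24.36*t - 4.5) + (130.8132*t - 3.5646)*(6.09*t^2 - 2.25*t + 3.59))/(6.09*t^2 - 2.25*t + 3.59)^3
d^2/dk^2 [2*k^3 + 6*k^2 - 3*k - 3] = 12*k + 12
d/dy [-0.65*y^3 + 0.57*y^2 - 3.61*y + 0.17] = -1.95*y^2 + 1.14*y - 3.61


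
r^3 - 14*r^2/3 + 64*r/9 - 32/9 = (r - 2)*(r - 4/3)^2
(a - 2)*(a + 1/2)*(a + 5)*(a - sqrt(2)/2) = a^4 - sqrt(2)*a^3/2 + 7*a^3/2 - 17*a^2/2 - 7*sqrt(2)*a^2/4 - 5*a + 17*sqrt(2)*a/4 + 5*sqrt(2)/2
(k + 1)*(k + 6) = k^2 + 7*k + 6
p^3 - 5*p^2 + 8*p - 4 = (p - 2)^2*(p - 1)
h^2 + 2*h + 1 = (h + 1)^2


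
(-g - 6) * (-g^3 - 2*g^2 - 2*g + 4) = g^4 + 8*g^3 + 14*g^2 + 8*g - 24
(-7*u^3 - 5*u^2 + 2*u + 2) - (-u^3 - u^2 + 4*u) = -6*u^3 - 4*u^2 - 2*u + 2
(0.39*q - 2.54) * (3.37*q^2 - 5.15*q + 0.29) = 1.3143*q^3 - 10.5683*q^2 + 13.1941*q - 0.7366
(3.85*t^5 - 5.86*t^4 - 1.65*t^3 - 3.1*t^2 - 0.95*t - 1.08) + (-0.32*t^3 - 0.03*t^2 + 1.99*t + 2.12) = 3.85*t^5 - 5.86*t^4 - 1.97*t^3 - 3.13*t^2 + 1.04*t + 1.04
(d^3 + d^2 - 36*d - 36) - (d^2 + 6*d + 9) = d^3 - 42*d - 45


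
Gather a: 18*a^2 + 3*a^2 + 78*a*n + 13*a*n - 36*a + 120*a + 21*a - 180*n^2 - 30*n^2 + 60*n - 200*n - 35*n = 21*a^2 + a*(91*n + 105) - 210*n^2 - 175*n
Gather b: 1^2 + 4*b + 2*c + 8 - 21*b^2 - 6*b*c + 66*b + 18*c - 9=-21*b^2 + b*(70 - 6*c) + 20*c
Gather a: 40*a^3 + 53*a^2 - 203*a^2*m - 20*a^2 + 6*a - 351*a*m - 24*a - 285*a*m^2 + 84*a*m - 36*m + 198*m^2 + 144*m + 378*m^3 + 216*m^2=40*a^3 + a^2*(33 - 203*m) + a*(-285*m^2 - 267*m - 18) + 378*m^3 + 414*m^2 + 108*m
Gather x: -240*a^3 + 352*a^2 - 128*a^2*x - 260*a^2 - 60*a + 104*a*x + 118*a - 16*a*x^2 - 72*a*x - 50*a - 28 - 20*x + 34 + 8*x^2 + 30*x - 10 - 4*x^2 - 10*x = -240*a^3 + 92*a^2 + 8*a + x^2*(4 - 16*a) + x*(-128*a^2 + 32*a) - 4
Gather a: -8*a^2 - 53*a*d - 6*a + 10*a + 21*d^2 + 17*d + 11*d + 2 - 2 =-8*a^2 + a*(4 - 53*d) + 21*d^2 + 28*d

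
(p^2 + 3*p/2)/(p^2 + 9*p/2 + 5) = p*(2*p + 3)/(2*p^2 + 9*p + 10)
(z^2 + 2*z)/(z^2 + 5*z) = (z + 2)/(z + 5)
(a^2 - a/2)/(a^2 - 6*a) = (a - 1/2)/(a - 6)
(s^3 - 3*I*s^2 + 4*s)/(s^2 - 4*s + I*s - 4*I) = s*(s - 4*I)/(s - 4)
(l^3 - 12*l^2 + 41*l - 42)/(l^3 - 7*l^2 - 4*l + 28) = (l - 3)/(l + 2)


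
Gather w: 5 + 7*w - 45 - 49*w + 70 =30 - 42*w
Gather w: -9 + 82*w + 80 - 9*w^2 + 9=-9*w^2 + 82*w + 80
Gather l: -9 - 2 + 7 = -4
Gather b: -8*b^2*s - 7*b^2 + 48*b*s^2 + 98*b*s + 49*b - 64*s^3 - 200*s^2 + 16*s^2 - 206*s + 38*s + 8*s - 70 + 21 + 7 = b^2*(-8*s - 7) + b*(48*s^2 + 98*s + 49) - 64*s^3 - 184*s^2 - 160*s - 42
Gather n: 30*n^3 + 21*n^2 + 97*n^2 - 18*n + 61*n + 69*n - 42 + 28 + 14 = 30*n^3 + 118*n^2 + 112*n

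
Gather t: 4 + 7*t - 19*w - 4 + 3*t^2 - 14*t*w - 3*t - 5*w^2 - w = 3*t^2 + t*(4 - 14*w) - 5*w^2 - 20*w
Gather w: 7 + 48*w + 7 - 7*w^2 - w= -7*w^2 + 47*w + 14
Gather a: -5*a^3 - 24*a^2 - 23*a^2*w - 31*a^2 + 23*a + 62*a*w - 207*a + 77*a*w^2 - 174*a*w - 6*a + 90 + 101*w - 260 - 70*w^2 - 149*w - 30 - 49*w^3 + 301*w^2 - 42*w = -5*a^3 + a^2*(-23*w - 55) + a*(77*w^2 - 112*w - 190) - 49*w^3 + 231*w^2 - 90*w - 200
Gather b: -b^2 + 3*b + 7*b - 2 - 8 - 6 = -b^2 + 10*b - 16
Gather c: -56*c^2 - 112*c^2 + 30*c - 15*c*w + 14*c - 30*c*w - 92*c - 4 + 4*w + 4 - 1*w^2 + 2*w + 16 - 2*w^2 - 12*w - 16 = -168*c^2 + c*(-45*w - 48) - 3*w^2 - 6*w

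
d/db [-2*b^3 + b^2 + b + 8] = -6*b^2 + 2*b + 1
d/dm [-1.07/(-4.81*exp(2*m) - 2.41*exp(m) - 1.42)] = (-10.2934*exp(m) - 2.5787)*exp(m)/(4.81*exp(2*m) + 2.41*exp(m) + 1.42)^2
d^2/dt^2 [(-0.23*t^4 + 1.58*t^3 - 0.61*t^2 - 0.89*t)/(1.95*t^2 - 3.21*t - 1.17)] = (-1.74915*t^6 + 8.63811000000003*t^5 - 11.071188*t^4 + 11.54448*t^3 + 23.475582*t^2 + 0.793961999999997*t + 5.015088)/(7.414875*t^6 - 36.618075*t^5 + 46.93221*t^4 + 10.865529*t^3 - 28.159326*t^2 - 13.182507*t - 1.601613)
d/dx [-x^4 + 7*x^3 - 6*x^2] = x*(-4*x^2 + 21*x - 12)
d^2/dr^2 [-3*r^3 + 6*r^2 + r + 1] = 12 - 18*r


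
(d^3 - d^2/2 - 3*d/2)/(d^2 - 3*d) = (2*d^2 - d - 3)/(2*(d - 3))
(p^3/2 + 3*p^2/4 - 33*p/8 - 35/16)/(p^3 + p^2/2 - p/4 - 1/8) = (4*p^2 + 4*p - 35)/(2*(4*p^2 - 1))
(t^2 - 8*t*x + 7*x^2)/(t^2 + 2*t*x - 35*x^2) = (t^2 - 8*t*x + 7*x^2)/(t^2 + 2*t*x - 35*x^2)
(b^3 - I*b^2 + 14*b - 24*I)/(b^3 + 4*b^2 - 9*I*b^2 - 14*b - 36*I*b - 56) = (b^2 + I*b + 12)/(b^2 + b*(4 - 7*I) - 28*I)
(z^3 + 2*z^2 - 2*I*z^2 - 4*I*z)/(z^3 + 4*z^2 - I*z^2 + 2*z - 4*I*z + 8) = z*(z + 2)/(z^2 + z*(4 + I) + 4*I)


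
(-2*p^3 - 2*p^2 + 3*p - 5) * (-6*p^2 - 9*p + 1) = 12*p^5 + 30*p^4 - 2*p^3 + p^2 + 48*p - 5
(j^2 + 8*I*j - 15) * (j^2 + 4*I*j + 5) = j^4 + 12*I*j^3 - 42*j^2 - 20*I*j - 75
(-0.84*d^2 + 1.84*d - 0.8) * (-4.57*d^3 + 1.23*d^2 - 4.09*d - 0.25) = 3.8388*d^5 - 9.442*d^4 + 9.3548*d^3 - 8.2996*d^2 + 2.812*d + 0.2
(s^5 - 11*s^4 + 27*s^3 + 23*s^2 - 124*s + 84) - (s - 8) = s^5 - 11*s^4 + 27*s^3 + 23*s^2 - 125*s + 92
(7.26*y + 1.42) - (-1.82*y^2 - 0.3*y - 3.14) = 1.82*y^2 + 7.56*y + 4.56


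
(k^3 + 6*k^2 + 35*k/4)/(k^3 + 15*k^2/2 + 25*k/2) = (k + 7/2)/(k + 5)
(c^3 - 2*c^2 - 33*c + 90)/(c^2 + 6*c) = c - 8 + 15/c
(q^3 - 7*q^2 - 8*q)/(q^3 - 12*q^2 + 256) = q*(q + 1)/(q^2 - 4*q - 32)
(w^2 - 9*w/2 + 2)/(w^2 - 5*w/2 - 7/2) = (-2*w^2 + 9*w - 4)/(-2*w^2 + 5*w + 7)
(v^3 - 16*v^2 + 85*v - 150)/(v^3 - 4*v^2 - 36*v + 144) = (v^2 - 10*v + 25)/(v^2 + 2*v - 24)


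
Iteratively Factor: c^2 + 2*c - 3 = (c + 3)*(c - 1)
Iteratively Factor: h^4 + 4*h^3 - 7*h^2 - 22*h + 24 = (h + 3)*(h^3 + h^2 - 10*h + 8) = (h + 3)*(h + 4)*(h^2 - 3*h + 2) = (h - 2)*(h + 3)*(h + 4)*(h - 1)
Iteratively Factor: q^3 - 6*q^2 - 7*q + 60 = (q + 3)*(q^2 - 9*q + 20) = (q - 5)*(q + 3)*(q - 4)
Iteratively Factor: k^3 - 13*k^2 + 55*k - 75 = (k - 5)*(k^2 - 8*k + 15) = (k - 5)*(k - 3)*(k - 5)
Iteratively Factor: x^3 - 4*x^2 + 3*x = (x - 1)*(x^2 - 3*x) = (x - 3)*(x - 1)*(x)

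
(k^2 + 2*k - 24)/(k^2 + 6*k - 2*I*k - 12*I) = (k - 4)/(k - 2*I)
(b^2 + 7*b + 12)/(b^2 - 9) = (b + 4)/(b - 3)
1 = 1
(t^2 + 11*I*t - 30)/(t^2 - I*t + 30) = (t + 6*I)/(t - 6*I)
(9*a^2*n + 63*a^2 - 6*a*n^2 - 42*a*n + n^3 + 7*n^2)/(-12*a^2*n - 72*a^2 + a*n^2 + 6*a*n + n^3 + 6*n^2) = (-3*a*n - 21*a + n^2 + 7*n)/(4*a*n + 24*a + n^2 + 6*n)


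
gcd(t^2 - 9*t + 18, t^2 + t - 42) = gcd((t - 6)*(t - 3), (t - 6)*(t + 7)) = t - 6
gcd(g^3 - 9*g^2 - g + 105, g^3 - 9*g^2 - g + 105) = g^3 - 9*g^2 - g + 105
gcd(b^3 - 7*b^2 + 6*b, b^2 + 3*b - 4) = b - 1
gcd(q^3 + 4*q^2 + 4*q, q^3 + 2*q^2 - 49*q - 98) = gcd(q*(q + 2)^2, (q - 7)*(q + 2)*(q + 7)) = q + 2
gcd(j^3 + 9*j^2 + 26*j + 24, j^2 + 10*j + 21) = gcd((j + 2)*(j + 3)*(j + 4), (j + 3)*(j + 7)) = j + 3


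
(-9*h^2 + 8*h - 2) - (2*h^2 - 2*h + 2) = -11*h^2 + 10*h - 4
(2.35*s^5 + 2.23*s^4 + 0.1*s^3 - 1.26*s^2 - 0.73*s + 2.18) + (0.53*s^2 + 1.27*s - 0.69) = 2.35*s^5 + 2.23*s^4 + 0.1*s^3 - 0.73*s^2 + 0.54*s + 1.49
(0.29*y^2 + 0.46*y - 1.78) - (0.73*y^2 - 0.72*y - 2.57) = -0.44*y^2 + 1.18*y + 0.79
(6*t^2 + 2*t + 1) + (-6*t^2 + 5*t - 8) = 7*t - 7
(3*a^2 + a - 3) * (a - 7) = 3*a^3 - 20*a^2 - 10*a + 21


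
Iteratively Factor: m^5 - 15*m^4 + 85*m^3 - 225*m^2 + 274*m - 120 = (m - 3)*(m^4 - 12*m^3 + 49*m^2 - 78*m + 40) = (m - 5)*(m - 3)*(m^3 - 7*m^2 + 14*m - 8) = (m - 5)*(m - 3)*(m - 2)*(m^2 - 5*m + 4) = (m - 5)*(m - 4)*(m - 3)*(m - 2)*(m - 1)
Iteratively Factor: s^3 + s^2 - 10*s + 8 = (s - 2)*(s^2 + 3*s - 4) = (s - 2)*(s - 1)*(s + 4)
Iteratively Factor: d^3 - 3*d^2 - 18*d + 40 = (d - 2)*(d^2 - d - 20) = (d - 5)*(d - 2)*(d + 4)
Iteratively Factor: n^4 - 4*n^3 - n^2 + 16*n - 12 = (n - 1)*(n^3 - 3*n^2 - 4*n + 12) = (n - 1)*(n + 2)*(n^2 - 5*n + 6) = (n - 2)*(n - 1)*(n + 2)*(n - 3)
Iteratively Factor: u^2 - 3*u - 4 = (u + 1)*(u - 4)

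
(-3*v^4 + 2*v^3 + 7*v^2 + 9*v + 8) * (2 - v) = 3*v^5 - 8*v^4 - 3*v^3 + 5*v^2 + 10*v + 16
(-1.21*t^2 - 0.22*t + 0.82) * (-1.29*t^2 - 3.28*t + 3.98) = 1.5609*t^4 + 4.2526*t^3 - 5.152*t^2 - 3.5652*t + 3.2636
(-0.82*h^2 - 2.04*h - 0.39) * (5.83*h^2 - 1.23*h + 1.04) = -4.7806*h^4 - 10.8846*h^3 - 0.6173*h^2 - 1.6419*h - 0.4056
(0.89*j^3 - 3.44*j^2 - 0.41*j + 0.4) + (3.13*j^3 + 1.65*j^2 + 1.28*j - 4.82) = 4.02*j^3 - 1.79*j^2 + 0.87*j - 4.42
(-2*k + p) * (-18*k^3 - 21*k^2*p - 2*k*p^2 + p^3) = 36*k^4 + 24*k^3*p - 17*k^2*p^2 - 4*k*p^3 + p^4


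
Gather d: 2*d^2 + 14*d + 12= 2*d^2 + 14*d + 12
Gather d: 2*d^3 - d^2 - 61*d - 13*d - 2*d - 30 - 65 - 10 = 2*d^3 - d^2 - 76*d - 105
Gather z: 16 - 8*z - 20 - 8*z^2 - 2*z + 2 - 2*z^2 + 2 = -10*z^2 - 10*z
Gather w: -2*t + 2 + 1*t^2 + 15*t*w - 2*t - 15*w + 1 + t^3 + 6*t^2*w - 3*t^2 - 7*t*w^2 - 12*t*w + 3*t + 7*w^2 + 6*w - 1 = t^3 - 2*t^2 - t + w^2*(7 - 7*t) + w*(6*t^2 + 3*t - 9) + 2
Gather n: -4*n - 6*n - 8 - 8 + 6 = -10*n - 10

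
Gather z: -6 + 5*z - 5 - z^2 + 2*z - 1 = -z^2 + 7*z - 12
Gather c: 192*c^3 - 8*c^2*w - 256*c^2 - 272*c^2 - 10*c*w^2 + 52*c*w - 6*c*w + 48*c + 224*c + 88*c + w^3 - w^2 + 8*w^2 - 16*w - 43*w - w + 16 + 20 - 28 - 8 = 192*c^3 + c^2*(-8*w - 528) + c*(-10*w^2 + 46*w + 360) + w^3 + 7*w^2 - 60*w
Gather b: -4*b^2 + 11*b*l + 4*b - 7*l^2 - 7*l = -4*b^2 + b*(11*l + 4) - 7*l^2 - 7*l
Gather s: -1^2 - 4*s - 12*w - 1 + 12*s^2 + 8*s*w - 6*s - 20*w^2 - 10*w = 12*s^2 + s*(8*w - 10) - 20*w^2 - 22*w - 2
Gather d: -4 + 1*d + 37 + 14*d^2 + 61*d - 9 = 14*d^2 + 62*d + 24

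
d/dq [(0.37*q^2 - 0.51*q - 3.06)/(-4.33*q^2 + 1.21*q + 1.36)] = (-1.7606*q^2 - 25.4932*q + 3.009)/(18.7489*q^4 - 10.4786*q^3 - 10.3135*q^2 + 3.2912*q + 1.8496)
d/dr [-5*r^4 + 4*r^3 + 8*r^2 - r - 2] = -20*r^3 + 12*r^2 + 16*r - 1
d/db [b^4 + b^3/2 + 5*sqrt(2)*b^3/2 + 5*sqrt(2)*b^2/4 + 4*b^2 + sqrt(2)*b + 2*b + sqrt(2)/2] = 4*b^3 + 3*b^2/2 + 15*sqrt(2)*b^2/2 + 5*sqrt(2)*b/2 + 8*b + sqrt(2) + 2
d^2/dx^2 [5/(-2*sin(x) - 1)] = 10*(2*sin(x)^2 - sin(x) - 4)/(2*sin(x) + 1)^3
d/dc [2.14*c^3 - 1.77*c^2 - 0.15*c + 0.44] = 6.42*c^2 - 3.54*c - 0.15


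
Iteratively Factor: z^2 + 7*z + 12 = (z + 3)*(z + 4)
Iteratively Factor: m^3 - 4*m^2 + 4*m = (m - 2)*(m^2 - 2*m) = m*(m - 2)*(m - 2)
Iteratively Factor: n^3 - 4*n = (n)*(n^2 - 4) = n*(n + 2)*(n - 2)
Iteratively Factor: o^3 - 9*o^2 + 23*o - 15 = (o - 3)*(o^2 - 6*o + 5) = (o - 5)*(o - 3)*(o - 1)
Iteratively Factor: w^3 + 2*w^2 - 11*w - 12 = (w + 4)*(w^2 - 2*w - 3) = (w - 3)*(w + 4)*(w + 1)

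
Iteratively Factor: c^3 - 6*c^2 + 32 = (c - 4)*(c^2 - 2*c - 8) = (c - 4)^2*(c + 2)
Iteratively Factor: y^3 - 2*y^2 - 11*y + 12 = (y + 3)*(y^2 - 5*y + 4) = (y - 1)*(y + 3)*(y - 4)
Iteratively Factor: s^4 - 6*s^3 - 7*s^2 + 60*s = (s + 3)*(s^3 - 9*s^2 + 20*s) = (s - 5)*(s + 3)*(s^2 - 4*s) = (s - 5)*(s - 4)*(s + 3)*(s)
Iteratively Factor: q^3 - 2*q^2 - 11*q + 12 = (q + 3)*(q^2 - 5*q + 4) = (q - 4)*(q + 3)*(q - 1)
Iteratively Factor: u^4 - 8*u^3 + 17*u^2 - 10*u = (u - 1)*(u^3 - 7*u^2 + 10*u) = (u - 5)*(u - 1)*(u^2 - 2*u) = (u - 5)*(u - 2)*(u - 1)*(u)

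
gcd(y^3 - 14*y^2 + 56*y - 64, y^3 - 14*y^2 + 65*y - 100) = y - 4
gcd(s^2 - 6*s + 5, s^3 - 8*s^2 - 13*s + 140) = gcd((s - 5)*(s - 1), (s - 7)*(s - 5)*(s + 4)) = s - 5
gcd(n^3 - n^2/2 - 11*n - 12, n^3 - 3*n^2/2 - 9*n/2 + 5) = n + 2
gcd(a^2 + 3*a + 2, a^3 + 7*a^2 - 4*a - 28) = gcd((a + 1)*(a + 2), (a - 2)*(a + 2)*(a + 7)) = a + 2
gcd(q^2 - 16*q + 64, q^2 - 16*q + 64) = q^2 - 16*q + 64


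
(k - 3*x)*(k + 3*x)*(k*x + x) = k^3*x + k^2*x - 9*k*x^3 - 9*x^3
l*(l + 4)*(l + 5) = l^3 + 9*l^2 + 20*l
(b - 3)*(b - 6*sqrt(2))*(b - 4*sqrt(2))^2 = b^4 - 14*sqrt(2)*b^3 - 3*b^3 + 42*sqrt(2)*b^2 + 128*b^2 - 384*b - 192*sqrt(2)*b + 576*sqrt(2)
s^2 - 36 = (s - 6)*(s + 6)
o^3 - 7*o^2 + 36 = (o - 6)*(o - 3)*(o + 2)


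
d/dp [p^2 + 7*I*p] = 2*p + 7*I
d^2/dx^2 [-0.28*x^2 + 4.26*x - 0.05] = -0.560000000000000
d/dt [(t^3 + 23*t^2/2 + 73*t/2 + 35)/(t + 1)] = (4*t^3 + 29*t^2 + 46*t + 3)/(2*(t^2 + 2*t + 1))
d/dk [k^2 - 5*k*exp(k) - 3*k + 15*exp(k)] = -5*k*exp(k) + 2*k + 10*exp(k) - 3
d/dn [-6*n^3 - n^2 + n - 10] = -18*n^2 - 2*n + 1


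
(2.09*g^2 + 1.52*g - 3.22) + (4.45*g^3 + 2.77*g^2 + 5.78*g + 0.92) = 4.45*g^3 + 4.86*g^2 + 7.3*g - 2.3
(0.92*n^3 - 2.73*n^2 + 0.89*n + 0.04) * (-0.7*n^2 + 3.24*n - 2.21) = -0.644*n^5 + 4.8918*n^4 - 11.5014*n^3 + 8.8889*n^2 - 1.8373*n - 0.0884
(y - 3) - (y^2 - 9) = -y^2 + y + 6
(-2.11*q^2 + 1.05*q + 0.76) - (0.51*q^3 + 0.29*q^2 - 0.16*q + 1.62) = -0.51*q^3 - 2.4*q^2 + 1.21*q - 0.86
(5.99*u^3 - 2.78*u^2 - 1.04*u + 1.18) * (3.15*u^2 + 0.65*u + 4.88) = 18.8685*u^5 - 4.8635*u^4 + 24.1482*u^3 - 10.5254*u^2 - 4.3082*u + 5.7584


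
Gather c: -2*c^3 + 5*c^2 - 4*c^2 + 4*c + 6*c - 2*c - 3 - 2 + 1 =-2*c^3 + c^2 + 8*c - 4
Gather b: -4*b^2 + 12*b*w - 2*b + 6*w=-4*b^2 + b*(12*w - 2) + 6*w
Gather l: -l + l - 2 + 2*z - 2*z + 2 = 0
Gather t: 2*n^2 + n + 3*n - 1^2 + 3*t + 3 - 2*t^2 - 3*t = 2*n^2 + 4*n - 2*t^2 + 2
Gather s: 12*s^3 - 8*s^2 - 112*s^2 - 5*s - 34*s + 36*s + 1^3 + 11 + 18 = 12*s^3 - 120*s^2 - 3*s + 30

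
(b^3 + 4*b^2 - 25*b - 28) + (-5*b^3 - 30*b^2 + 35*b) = -4*b^3 - 26*b^2 + 10*b - 28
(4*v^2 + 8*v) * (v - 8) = 4*v^3 - 24*v^2 - 64*v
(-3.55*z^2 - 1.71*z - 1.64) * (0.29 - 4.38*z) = 15.549*z^3 + 6.4603*z^2 + 6.6873*z - 0.4756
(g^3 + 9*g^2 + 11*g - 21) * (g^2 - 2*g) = g^5 + 7*g^4 - 7*g^3 - 43*g^2 + 42*g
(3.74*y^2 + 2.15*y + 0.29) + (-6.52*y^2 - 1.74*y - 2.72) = -2.78*y^2 + 0.41*y - 2.43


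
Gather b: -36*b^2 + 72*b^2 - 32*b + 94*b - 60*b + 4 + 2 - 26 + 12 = 36*b^2 + 2*b - 8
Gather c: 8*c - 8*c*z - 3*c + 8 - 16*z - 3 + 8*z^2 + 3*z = c*(5 - 8*z) + 8*z^2 - 13*z + 5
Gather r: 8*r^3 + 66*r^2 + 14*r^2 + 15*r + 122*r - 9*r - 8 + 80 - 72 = 8*r^3 + 80*r^2 + 128*r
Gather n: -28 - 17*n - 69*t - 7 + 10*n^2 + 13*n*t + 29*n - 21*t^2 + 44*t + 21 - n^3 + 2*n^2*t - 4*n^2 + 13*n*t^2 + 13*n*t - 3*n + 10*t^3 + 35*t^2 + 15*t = -n^3 + n^2*(2*t + 6) + n*(13*t^2 + 26*t + 9) + 10*t^3 + 14*t^2 - 10*t - 14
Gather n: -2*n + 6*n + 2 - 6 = 4*n - 4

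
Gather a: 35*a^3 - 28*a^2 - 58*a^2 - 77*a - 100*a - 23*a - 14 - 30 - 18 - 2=35*a^3 - 86*a^2 - 200*a - 64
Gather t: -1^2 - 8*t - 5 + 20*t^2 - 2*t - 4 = 20*t^2 - 10*t - 10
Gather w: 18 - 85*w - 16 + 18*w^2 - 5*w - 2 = 18*w^2 - 90*w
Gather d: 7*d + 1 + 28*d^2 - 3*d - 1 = 28*d^2 + 4*d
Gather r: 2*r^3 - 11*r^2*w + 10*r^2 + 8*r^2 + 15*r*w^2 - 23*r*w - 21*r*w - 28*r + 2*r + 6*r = 2*r^3 + r^2*(18 - 11*w) + r*(15*w^2 - 44*w - 20)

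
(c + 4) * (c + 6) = c^2 + 10*c + 24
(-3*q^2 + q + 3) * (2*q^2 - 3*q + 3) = -6*q^4 + 11*q^3 - 6*q^2 - 6*q + 9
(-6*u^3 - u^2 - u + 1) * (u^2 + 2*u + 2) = -6*u^5 - 13*u^4 - 15*u^3 - 3*u^2 + 2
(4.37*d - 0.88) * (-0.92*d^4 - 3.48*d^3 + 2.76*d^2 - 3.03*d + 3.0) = -4.0204*d^5 - 14.398*d^4 + 15.1236*d^3 - 15.6699*d^2 + 15.7764*d - 2.64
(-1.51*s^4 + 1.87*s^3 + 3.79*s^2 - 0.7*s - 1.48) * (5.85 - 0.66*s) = 0.9966*s^5 - 10.0677*s^4 + 8.4381*s^3 + 22.6335*s^2 - 3.1182*s - 8.658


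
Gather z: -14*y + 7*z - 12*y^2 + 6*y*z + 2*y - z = -12*y^2 - 12*y + z*(6*y + 6)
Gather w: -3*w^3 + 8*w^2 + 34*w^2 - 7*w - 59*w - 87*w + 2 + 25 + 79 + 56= -3*w^3 + 42*w^2 - 153*w + 162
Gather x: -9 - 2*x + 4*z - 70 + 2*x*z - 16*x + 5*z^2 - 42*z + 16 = x*(2*z - 18) + 5*z^2 - 38*z - 63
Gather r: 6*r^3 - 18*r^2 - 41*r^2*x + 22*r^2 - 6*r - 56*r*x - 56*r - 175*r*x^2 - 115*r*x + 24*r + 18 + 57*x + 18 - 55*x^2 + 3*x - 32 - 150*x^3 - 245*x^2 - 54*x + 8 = 6*r^3 + r^2*(4 - 41*x) + r*(-175*x^2 - 171*x - 38) - 150*x^3 - 300*x^2 + 6*x + 12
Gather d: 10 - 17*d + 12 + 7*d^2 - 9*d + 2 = 7*d^2 - 26*d + 24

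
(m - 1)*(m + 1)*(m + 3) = m^3 + 3*m^2 - m - 3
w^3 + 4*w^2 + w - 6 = (w - 1)*(w + 2)*(w + 3)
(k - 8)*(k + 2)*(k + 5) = k^3 - k^2 - 46*k - 80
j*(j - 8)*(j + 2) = j^3 - 6*j^2 - 16*j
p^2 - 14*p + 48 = (p - 8)*(p - 6)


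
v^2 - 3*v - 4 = (v - 4)*(v + 1)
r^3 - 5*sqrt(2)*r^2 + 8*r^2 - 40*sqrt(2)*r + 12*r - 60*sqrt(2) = (r + 2)*(r + 6)*(r - 5*sqrt(2))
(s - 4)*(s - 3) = s^2 - 7*s + 12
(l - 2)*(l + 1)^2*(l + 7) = l^4 + 7*l^3 - 3*l^2 - 23*l - 14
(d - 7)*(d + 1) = d^2 - 6*d - 7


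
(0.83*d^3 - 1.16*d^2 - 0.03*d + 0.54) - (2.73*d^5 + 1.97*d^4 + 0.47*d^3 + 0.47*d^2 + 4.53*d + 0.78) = -2.73*d^5 - 1.97*d^4 + 0.36*d^3 - 1.63*d^2 - 4.56*d - 0.24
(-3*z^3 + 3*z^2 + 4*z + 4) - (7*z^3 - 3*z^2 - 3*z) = -10*z^3 + 6*z^2 + 7*z + 4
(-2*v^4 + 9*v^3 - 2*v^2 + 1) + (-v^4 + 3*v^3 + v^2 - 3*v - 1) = -3*v^4 + 12*v^3 - v^2 - 3*v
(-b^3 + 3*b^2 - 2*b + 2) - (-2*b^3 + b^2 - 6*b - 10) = b^3 + 2*b^2 + 4*b + 12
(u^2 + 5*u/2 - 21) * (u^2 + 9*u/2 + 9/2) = u^4 + 7*u^3 - 21*u^2/4 - 333*u/4 - 189/2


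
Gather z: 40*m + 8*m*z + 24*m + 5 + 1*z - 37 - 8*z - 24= 64*m + z*(8*m - 7) - 56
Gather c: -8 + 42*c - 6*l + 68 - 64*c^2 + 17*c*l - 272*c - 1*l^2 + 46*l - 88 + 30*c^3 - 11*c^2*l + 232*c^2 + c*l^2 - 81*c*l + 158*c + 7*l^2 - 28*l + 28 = 30*c^3 + c^2*(168 - 11*l) + c*(l^2 - 64*l - 72) + 6*l^2 + 12*l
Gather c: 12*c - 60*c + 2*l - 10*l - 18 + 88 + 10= -48*c - 8*l + 80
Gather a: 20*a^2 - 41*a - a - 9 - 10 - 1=20*a^2 - 42*a - 20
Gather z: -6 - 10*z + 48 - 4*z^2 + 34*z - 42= -4*z^2 + 24*z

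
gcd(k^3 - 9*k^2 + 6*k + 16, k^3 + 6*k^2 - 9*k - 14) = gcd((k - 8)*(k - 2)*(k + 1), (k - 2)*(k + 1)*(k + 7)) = k^2 - k - 2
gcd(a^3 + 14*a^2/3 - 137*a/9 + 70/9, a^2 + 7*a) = a + 7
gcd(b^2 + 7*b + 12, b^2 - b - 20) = b + 4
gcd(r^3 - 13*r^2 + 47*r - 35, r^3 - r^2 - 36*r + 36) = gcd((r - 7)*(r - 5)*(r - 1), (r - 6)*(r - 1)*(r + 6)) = r - 1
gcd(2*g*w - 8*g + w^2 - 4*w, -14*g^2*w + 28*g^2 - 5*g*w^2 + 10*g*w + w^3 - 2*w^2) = 2*g + w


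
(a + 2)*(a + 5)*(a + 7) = a^3 + 14*a^2 + 59*a + 70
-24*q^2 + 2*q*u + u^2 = (-4*q + u)*(6*q + u)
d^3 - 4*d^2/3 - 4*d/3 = d*(d - 2)*(d + 2/3)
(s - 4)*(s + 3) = s^2 - s - 12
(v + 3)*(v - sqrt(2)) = v^2 - sqrt(2)*v + 3*v - 3*sqrt(2)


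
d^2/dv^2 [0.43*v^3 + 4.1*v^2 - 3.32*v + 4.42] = 2.58*v + 8.2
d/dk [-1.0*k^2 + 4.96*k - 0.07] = 4.96 - 2.0*k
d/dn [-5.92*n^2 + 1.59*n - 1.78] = 1.59 - 11.84*n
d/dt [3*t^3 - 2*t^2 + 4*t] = 9*t^2 - 4*t + 4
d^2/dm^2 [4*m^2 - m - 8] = 8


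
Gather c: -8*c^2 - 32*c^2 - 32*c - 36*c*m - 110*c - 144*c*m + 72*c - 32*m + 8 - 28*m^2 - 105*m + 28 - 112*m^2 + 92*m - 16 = -40*c^2 + c*(-180*m - 70) - 140*m^2 - 45*m + 20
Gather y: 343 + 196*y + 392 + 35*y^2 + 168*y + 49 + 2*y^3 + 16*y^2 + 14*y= 2*y^3 + 51*y^2 + 378*y + 784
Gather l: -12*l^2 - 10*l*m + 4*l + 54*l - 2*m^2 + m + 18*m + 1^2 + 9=-12*l^2 + l*(58 - 10*m) - 2*m^2 + 19*m + 10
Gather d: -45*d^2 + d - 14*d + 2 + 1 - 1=-45*d^2 - 13*d + 2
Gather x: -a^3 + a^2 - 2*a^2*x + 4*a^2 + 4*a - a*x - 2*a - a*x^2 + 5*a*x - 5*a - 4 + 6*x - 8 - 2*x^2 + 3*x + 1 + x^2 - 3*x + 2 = -a^3 + 5*a^2 - 3*a + x^2*(-a - 1) + x*(-2*a^2 + 4*a + 6) - 9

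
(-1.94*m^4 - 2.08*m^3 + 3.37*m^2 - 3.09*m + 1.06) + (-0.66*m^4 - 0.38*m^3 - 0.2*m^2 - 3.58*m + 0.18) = -2.6*m^4 - 2.46*m^3 + 3.17*m^2 - 6.67*m + 1.24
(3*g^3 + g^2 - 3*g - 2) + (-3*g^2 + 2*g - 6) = 3*g^3 - 2*g^2 - g - 8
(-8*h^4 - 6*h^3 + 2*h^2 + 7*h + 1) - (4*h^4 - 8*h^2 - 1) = -12*h^4 - 6*h^3 + 10*h^2 + 7*h + 2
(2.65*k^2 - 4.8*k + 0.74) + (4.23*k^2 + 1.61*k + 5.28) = 6.88*k^2 - 3.19*k + 6.02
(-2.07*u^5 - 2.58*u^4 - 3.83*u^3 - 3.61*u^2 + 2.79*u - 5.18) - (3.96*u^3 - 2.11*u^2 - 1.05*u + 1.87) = -2.07*u^5 - 2.58*u^4 - 7.79*u^3 - 1.5*u^2 + 3.84*u - 7.05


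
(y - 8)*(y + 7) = y^2 - y - 56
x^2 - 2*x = x*(x - 2)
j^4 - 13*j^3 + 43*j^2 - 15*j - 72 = (j - 8)*(j - 3)^2*(j + 1)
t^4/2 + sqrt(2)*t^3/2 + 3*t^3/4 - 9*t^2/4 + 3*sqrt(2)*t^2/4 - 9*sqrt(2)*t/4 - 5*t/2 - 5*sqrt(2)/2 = (t/2 + 1/2)*(t - 2)*(t + 5/2)*(t + sqrt(2))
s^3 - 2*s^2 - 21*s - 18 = (s - 6)*(s + 1)*(s + 3)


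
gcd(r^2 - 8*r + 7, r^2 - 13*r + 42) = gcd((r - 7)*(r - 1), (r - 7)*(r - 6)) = r - 7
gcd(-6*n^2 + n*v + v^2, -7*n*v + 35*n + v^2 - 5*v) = 1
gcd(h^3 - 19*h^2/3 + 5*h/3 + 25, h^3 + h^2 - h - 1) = 1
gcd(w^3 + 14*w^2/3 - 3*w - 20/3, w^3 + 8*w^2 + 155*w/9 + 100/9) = w + 5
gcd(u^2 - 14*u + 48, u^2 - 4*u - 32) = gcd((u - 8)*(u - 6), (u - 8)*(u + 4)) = u - 8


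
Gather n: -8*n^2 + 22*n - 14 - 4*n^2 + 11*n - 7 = -12*n^2 + 33*n - 21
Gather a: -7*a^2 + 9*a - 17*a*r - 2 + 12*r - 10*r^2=-7*a^2 + a*(9 - 17*r) - 10*r^2 + 12*r - 2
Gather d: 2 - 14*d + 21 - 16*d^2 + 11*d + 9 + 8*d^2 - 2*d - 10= -8*d^2 - 5*d + 22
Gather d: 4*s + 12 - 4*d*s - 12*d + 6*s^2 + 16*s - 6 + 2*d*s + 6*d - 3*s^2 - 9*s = d*(-2*s - 6) + 3*s^2 + 11*s + 6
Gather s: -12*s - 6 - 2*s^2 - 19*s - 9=-2*s^2 - 31*s - 15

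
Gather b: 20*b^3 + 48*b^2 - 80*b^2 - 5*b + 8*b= 20*b^3 - 32*b^2 + 3*b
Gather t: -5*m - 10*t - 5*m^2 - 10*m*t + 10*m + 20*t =-5*m^2 + 5*m + t*(10 - 10*m)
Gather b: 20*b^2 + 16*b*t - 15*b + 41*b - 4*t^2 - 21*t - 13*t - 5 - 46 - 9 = 20*b^2 + b*(16*t + 26) - 4*t^2 - 34*t - 60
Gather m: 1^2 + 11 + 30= 42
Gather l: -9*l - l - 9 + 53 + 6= 50 - 10*l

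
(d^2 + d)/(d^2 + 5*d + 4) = d/(d + 4)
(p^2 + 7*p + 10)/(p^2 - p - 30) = (p + 2)/(p - 6)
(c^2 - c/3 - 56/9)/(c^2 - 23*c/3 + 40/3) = (c + 7/3)/(c - 5)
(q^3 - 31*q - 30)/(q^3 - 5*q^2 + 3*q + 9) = (q^2 - q - 30)/(q^2 - 6*q + 9)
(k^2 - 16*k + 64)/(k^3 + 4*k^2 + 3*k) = (k^2 - 16*k + 64)/(k*(k^2 + 4*k + 3))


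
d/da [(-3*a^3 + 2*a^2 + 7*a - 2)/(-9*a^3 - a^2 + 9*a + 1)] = (21*a^4 + 72*a^3 - 38*a^2 + 25)/(81*a^6 + 18*a^5 - 161*a^4 - 36*a^3 + 79*a^2 + 18*a + 1)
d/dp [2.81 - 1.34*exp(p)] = -1.34*exp(p)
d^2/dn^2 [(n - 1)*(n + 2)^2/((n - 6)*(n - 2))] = 8*(19*n^3 - 102*n^2 + 132*n + 56)/(n^6 - 24*n^5 + 228*n^4 - 1088*n^3 + 2736*n^2 - 3456*n + 1728)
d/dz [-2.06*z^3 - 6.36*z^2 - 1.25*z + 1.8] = -6.18*z^2 - 12.72*z - 1.25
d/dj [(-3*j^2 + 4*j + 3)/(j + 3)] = 3*(-j^2 - 6*j + 3)/(j^2 + 6*j + 9)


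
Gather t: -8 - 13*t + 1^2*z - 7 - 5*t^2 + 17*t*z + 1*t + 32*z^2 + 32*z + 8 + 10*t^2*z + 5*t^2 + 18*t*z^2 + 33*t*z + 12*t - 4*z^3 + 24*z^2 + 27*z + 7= 10*t^2*z + t*(18*z^2 + 50*z) - 4*z^3 + 56*z^2 + 60*z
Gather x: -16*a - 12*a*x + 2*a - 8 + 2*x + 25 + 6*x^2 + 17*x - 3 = -14*a + 6*x^2 + x*(19 - 12*a) + 14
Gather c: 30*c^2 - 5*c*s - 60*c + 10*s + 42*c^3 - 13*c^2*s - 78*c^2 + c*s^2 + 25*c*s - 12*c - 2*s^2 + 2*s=42*c^3 + c^2*(-13*s - 48) + c*(s^2 + 20*s - 72) - 2*s^2 + 12*s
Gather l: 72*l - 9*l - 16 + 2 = 63*l - 14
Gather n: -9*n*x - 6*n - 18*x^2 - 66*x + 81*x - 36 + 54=n*(-9*x - 6) - 18*x^2 + 15*x + 18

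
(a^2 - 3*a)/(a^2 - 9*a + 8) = a*(a - 3)/(a^2 - 9*a + 8)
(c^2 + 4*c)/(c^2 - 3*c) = (c + 4)/(c - 3)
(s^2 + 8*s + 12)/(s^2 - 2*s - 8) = (s + 6)/(s - 4)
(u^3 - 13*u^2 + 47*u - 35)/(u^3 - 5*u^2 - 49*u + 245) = (u - 1)/(u + 7)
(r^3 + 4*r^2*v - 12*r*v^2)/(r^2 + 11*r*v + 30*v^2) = r*(r - 2*v)/(r + 5*v)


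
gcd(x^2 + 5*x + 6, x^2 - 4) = x + 2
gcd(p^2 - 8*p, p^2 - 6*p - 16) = p - 8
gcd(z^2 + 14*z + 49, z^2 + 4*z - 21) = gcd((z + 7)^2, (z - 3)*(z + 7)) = z + 7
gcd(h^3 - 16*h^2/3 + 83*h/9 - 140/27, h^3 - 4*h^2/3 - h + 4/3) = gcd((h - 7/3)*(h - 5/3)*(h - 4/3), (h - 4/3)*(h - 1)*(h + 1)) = h - 4/3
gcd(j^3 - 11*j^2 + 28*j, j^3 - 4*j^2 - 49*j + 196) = j^2 - 11*j + 28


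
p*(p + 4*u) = p^2 + 4*p*u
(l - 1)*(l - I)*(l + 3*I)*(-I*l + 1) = -I*l^4 + 3*l^3 + I*l^3 - 3*l^2 - I*l^2 + 3*l + I*l - 3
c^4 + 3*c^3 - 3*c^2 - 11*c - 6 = (c - 2)*(c + 1)^2*(c + 3)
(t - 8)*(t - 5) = t^2 - 13*t + 40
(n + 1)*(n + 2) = n^2 + 3*n + 2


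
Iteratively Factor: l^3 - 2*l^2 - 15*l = (l + 3)*(l^2 - 5*l) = (l - 5)*(l + 3)*(l)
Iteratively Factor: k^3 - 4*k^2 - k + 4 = (k + 1)*(k^2 - 5*k + 4) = (k - 4)*(k + 1)*(k - 1)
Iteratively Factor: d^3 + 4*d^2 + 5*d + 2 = (d + 1)*(d^2 + 3*d + 2) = (d + 1)*(d + 2)*(d + 1)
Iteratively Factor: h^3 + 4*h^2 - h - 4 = (h + 1)*(h^2 + 3*h - 4) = (h + 1)*(h + 4)*(h - 1)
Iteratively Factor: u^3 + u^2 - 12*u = (u + 4)*(u^2 - 3*u) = (u - 3)*(u + 4)*(u)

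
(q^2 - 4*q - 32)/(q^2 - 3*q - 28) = (q - 8)/(q - 7)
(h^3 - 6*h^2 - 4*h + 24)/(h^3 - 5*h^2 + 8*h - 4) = (h^2 - 4*h - 12)/(h^2 - 3*h + 2)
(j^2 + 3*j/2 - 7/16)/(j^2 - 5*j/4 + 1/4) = (j + 7/4)/(j - 1)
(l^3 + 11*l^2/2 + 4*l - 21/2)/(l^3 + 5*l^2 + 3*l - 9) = (l + 7/2)/(l + 3)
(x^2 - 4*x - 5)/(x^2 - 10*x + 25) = (x + 1)/(x - 5)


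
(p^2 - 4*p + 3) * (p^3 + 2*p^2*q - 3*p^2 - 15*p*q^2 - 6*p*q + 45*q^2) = p^5 + 2*p^4*q - 7*p^4 - 15*p^3*q^2 - 14*p^3*q + 15*p^3 + 105*p^2*q^2 + 30*p^2*q - 9*p^2 - 225*p*q^2 - 18*p*q + 135*q^2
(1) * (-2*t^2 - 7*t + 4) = -2*t^2 - 7*t + 4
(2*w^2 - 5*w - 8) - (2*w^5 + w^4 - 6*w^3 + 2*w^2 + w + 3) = -2*w^5 - w^4 + 6*w^3 - 6*w - 11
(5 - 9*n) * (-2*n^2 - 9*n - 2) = 18*n^3 + 71*n^2 - 27*n - 10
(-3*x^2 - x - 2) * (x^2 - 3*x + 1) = -3*x^4 + 8*x^3 - 2*x^2 + 5*x - 2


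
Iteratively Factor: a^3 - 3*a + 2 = (a - 1)*(a^2 + a - 2) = (a - 1)*(a + 2)*(a - 1)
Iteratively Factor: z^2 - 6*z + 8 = (z - 4)*(z - 2)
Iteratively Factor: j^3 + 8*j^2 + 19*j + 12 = (j + 4)*(j^2 + 4*j + 3) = (j + 1)*(j + 4)*(j + 3)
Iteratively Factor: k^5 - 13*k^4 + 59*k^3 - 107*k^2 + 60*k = (k - 5)*(k^4 - 8*k^3 + 19*k^2 - 12*k) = (k - 5)*(k - 4)*(k^3 - 4*k^2 + 3*k) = k*(k - 5)*(k - 4)*(k^2 - 4*k + 3) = k*(k - 5)*(k - 4)*(k - 1)*(k - 3)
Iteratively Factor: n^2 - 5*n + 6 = (n - 2)*(n - 3)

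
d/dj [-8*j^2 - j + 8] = -16*j - 1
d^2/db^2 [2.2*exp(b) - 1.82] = 2.2*exp(b)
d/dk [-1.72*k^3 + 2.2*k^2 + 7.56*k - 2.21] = -5.16*k^2 + 4.4*k + 7.56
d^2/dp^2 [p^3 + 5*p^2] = 6*p + 10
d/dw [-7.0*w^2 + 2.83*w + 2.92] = 2.83 - 14.0*w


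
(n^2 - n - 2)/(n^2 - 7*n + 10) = (n + 1)/(n - 5)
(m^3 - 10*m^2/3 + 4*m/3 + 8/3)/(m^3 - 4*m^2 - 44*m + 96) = (3*m^2 - 4*m - 4)/(3*(m^2 - 2*m - 48))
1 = 1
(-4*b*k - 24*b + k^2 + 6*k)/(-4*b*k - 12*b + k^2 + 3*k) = (k + 6)/(k + 3)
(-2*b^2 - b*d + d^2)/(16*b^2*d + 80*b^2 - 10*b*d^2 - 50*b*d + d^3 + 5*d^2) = (-b - d)/(8*b*d + 40*b - d^2 - 5*d)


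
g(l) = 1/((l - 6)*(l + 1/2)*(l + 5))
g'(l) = -1/((l - 6)*(l + 1/2)*(l + 5)^2) - 1/((l - 6)*(l + 1/2)^2*(l + 5)) - 1/((l - 6)^2*(l + 1/2)*(l + 5)) = 2*(-6*l^2 + 2*l + 61)/(4*l^6 - 4*l^5 - 243*l^4 + 2*l^3 + 3781*l^2 + 3660*l + 900)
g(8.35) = 0.00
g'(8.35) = -0.00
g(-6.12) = -0.01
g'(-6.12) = -0.02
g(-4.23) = 0.03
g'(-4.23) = -0.03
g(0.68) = -0.03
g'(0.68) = 0.02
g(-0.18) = -0.10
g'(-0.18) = 0.33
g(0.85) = -0.02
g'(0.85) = 0.02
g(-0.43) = -0.49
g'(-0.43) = 6.98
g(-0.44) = -0.57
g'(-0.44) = 9.50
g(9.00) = 0.00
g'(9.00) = 0.00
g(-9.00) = 0.00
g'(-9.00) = 0.00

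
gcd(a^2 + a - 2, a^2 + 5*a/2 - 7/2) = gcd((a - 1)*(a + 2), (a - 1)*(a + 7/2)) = a - 1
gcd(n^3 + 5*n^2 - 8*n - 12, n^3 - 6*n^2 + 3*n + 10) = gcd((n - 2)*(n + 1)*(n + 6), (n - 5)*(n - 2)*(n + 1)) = n^2 - n - 2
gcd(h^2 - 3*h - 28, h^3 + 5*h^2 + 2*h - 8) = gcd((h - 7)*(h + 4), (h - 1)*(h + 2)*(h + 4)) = h + 4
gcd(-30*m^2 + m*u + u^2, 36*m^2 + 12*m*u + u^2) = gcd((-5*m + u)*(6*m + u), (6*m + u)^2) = 6*m + u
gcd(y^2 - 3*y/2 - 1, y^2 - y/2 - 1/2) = y + 1/2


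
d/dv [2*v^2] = 4*v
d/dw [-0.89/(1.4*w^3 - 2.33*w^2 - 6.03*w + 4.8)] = (3.738*w^2 - 4.1474*w - 5.3667)/(1.4*w^3 - 2.33*w^2 - 6.03*w + 4.8)^2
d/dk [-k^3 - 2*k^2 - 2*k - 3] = -3*k^2 - 4*k - 2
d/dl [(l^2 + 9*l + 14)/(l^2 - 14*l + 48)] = (-23*l^2 + 68*l + 628)/(l^4 - 28*l^3 + 292*l^2 - 1344*l + 2304)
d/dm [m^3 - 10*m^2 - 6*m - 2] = 3*m^2 - 20*m - 6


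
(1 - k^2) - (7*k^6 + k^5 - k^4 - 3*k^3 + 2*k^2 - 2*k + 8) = -7*k^6 - k^5 + k^4 + 3*k^3 - 3*k^2 + 2*k - 7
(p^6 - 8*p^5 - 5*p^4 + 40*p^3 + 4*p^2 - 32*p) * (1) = p^6 - 8*p^5 - 5*p^4 + 40*p^3 + 4*p^2 - 32*p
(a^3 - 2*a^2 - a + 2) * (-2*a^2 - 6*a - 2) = -2*a^5 - 2*a^4 + 12*a^3 + 6*a^2 - 10*a - 4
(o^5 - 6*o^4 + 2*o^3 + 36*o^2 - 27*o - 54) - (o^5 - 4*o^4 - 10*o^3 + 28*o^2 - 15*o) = -2*o^4 + 12*o^3 + 8*o^2 - 12*o - 54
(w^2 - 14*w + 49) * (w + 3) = w^3 - 11*w^2 + 7*w + 147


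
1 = 1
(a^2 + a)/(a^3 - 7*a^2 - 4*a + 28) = a*(a + 1)/(a^3 - 7*a^2 - 4*a + 28)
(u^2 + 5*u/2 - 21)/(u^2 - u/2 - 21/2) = (u + 6)/(u + 3)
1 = 1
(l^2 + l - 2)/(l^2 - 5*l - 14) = (l - 1)/(l - 7)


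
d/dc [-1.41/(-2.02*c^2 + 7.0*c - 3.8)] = (9.87 - 5.6964*c)/(2.02*c^2 - 7.0*c + 3.8)^2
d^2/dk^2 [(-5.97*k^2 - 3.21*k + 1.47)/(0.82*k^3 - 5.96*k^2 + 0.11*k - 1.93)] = (-8.02845600000001*k^6 - 12.950424*k^5 + 109.219572*k^4 - 482.518104*k^3 + 665.16462*k^2 + 229.720068*k - 79.62093)/(0.551368*k^9 - 12.022512*k^8 + 87.605028*k^7 - 218.827484*k^6 + 68.34567*k^5 - 206.930928*k^4 + 16.756433*k^3 - 66.671271*k^2 + 1.229217*k - 7.189057)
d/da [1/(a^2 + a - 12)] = (-2*a - 1)/(a^2 + a - 12)^2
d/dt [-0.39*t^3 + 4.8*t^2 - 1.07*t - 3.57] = -1.17*t^2 + 9.6*t - 1.07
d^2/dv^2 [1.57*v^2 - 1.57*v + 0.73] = 3.14000000000000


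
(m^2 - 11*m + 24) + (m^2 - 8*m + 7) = 2*m^2 - 19*m + 31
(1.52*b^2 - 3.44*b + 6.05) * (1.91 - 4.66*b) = -7.0832*b^3 + 18.9336*b^2 - 34.7634*b + 11.5555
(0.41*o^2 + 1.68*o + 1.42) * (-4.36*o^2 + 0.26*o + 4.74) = -1.7876*o^4 - 7.2182*o^3 - 3.811*o^2 + 8.3324*o + 6.7308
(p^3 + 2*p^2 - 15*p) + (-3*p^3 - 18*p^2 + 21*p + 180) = -2*p^3 - 16*p^2 + 6*p + 180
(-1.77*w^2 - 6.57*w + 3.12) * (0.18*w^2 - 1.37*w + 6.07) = -0.3186*w^4 + 1.2423*w^3 - 1.1814*w^2 - 44.1543*w + 18.9384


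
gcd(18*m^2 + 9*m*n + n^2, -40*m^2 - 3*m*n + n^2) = 1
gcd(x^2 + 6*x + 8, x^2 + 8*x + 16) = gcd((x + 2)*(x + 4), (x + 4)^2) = x + 4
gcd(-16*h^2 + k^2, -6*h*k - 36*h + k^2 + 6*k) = 1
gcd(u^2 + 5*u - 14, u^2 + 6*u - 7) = u + 7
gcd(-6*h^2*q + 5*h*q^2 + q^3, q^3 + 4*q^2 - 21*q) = q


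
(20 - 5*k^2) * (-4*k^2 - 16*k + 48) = 20*k^4 + 80*k^3 - 320*k^2 - 320*k + 960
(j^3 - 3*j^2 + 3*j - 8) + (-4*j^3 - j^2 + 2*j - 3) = -3*j^3 - 4*j^2 + 5*j - 11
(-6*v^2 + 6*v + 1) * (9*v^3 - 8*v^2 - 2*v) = -54*v^5 + 102*v^4 - 27*v^3 - 20*v^2 - 2*v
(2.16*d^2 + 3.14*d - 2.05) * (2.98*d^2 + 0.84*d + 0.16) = 6.4368*d^4 + 11.1716*d^3 - 3.1258*d^2 - 1.2196*d - 0.328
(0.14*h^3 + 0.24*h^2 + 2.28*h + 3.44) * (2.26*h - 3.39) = 0.3164*h^4 + 0.0677999999999998*h^3 + 4.3392*h^2 + 0.0451999999999995*h - 11.6616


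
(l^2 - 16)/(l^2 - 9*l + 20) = (l + 4)/(l - 5)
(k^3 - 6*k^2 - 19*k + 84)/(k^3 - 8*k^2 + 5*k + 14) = (k^2 + k - 12)/(k^2 - k - 2)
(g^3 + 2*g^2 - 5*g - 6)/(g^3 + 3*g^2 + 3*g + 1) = (g^2 + g - 6)/(g^2 + 2*g + 1)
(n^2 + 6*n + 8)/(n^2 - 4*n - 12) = (n + 4)/(n - 6)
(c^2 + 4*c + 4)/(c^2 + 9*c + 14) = (c + 2)/(c + 7)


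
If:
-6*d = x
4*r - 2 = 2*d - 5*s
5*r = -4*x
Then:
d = -x/6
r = -4*x/5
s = 43*x/75 + 2/5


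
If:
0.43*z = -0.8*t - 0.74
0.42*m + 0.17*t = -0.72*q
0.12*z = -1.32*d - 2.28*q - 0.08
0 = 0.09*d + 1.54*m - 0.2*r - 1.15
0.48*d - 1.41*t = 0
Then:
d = -1.57890625*z - 2.7171875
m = -1.25924968671679*z - 2.26220238095238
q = 0.861472039473684*z + 1.53802083333333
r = -10.4067304002193*z - 24.3916927083333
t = -0.5375*z - 0.925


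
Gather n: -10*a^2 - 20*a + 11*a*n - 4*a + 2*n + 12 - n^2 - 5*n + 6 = -10*a^2 - 24*a - n^2 + n*(11*a - 3) + 18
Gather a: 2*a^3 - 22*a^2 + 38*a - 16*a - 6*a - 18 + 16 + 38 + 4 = 2*a^3 - 22*a^2 + 16*a + 40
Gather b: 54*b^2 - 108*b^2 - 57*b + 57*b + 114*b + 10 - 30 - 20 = -54*b^2 + 114*b - 40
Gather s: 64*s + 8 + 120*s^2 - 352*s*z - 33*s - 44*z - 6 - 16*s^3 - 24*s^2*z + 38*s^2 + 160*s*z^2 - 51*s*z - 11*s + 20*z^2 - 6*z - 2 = -16*s^3 + s^2*(158 - 24*z) + s*(160*z^2 - 403*z + 20) + 20*z^2 - 50*z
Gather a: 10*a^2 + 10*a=10*a^2 + 10*a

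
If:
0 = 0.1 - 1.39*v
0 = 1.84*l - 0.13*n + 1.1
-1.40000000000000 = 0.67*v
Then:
No Solution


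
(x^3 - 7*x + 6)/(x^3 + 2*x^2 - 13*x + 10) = (x + 3)/(x + 5)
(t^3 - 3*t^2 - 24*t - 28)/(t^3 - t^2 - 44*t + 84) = (t^3 - 3*t^2 - 24*t - 28)/(t^3 - t^2 - 44*t + 84)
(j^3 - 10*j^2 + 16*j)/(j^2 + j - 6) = j*(j - 8)/(j + 3)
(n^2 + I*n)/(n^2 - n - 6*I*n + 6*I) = n*(n + I)/(n^2 - n - 6*I*n + 6*I)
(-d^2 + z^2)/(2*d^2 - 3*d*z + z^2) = (d + z)/(-2*d + z)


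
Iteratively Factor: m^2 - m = (m)*(m - 1)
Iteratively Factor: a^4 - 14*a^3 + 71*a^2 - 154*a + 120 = (a - 2)*(a^3 - 12*a^2 + 47*a - 60) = (a - 4)*(a - 2)*(a^2 - 8*a + 15) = (a - 4)*(a - 3)*(a - 2)*(a - 5)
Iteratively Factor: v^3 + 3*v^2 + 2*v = (v)*(v^2 + 3*v + 2) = v*(v + 2)*(v + 1)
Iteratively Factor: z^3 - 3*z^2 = (z)*(z^2 - 3*z) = z*(z - 3)*(z)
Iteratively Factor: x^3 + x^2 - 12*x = (x)*(x^2 + x - 12) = x*(x + 4)*(x - 3)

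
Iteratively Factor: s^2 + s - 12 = (s - 3)*(s + 4)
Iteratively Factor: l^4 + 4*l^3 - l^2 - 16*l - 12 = (l + 1)*(l^3 + 3*l^2 - 4*l - 12) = (l + 1)*(l + 2)*(l^2 + l - 6) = (l + 1)*(l + 2)*(l + 3)*(l - 2)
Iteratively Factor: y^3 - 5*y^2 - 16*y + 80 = (y - 5)*(y^2 - 16) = (y - 5)*(y - 4)*(y + 4)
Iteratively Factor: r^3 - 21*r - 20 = (r + 4)*(r^2 - 4*r - 5) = (r + 1)*(r + 4)*(r - 5)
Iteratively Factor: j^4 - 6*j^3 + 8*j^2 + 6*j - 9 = (j - 3)*(j^3 - 3*j^2 - j + 3) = (j - 3)^2*(j^2 - 1) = (j - 3)^2*(j - 1)*(j + 1)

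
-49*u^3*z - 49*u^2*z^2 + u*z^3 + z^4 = z*(-7*u + z)*(u + z)*(7*u + z)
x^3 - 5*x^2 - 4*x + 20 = (x - 5)*(x - 2)*(x + 2)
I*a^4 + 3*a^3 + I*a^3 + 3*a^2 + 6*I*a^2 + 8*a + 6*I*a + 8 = (a + 1)*(a - 4*I)*(a + 2*I)*(I*a + 1)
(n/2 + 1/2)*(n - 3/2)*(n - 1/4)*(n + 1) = n^4/2 + n^3/8 - 17*n^2/16 - n/2 + 3/16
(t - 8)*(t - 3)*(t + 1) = t^3 - 10*t^2 + 13*t + 24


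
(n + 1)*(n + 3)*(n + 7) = n^3 + 11*n^2 + 31*n + 21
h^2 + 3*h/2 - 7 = (h - 2)*(h + 7/2)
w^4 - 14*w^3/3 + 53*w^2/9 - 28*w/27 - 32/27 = (w - 8/3)*(w - 4/3)*(w - 1)*(w + 1/3)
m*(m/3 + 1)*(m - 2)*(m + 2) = m^4/3 + m^3 - 4*m^2/3 - 4*m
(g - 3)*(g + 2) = g^2 - g - 6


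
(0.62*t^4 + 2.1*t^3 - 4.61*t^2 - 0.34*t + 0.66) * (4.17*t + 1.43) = 2.5854*t^5 + 9.6436*t^4 - 16.2207*t^3 - 8.0101*t^2 + 2.266*t + 0.9438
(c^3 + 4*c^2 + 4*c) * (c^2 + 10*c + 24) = c^5 + 14*c^4 + 68*c^3 + 136*c^2 + 96*c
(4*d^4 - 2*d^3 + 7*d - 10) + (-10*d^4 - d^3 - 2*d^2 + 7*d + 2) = -6*d^4 - 3*d^3 - 2*d^2 + 14*d - 8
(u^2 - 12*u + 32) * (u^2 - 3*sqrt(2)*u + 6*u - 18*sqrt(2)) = u^4 - 6*u^3 - 3*sqrt(2)*u^3 - 40*u^2 + 18*sqrt(2)*u^2 + 120*sqrt(2)*u + 192*u - 576*sqrt(2)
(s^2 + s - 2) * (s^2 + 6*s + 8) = s^4 + 7*s^3 + 12*s^2 - 4*s - 16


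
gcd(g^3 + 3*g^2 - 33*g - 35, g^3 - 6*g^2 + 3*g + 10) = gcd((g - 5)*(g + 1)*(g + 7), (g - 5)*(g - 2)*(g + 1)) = g^2 - 4*g - 5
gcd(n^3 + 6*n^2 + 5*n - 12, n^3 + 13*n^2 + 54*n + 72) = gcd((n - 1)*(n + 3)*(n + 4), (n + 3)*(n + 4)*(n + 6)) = n^2 + 7*n + 12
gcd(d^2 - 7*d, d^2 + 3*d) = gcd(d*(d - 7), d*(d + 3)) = d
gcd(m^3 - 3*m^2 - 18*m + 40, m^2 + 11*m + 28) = m + 4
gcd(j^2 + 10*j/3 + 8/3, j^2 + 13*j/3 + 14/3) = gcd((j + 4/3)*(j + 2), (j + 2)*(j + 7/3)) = j + 2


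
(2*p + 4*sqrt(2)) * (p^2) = 2*p^3 + 4*sqrt(2)*p^2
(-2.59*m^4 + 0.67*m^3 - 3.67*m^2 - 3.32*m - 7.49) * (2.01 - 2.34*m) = 6.0606*m^5 - 6.7737*m^4 + 9.9345*m^3 + 0.3921*m^2 + 10.8534*m - 15.0549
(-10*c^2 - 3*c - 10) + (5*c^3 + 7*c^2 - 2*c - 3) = 5*c^3 - 3*c^2 - 5*c - 13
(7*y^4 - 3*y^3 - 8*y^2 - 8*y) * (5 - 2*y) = -14*y^5 + 41*y^4 + y^3 - 24*y^2 - 40*y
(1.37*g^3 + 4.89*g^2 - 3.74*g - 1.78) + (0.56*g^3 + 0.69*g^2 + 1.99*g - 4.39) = 1.93*g^3 + 5.58*g^2 - 1.75*g - 6.17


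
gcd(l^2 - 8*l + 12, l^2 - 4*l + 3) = 1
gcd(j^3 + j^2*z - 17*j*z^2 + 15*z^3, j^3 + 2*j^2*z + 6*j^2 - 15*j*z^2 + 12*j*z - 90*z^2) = -j^2 - 2*j*z + 15*z^2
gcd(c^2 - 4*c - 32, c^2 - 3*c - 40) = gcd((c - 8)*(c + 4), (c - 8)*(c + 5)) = c - 8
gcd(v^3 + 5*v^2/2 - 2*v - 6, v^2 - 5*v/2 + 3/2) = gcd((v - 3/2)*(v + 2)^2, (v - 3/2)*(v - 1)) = v - 3/2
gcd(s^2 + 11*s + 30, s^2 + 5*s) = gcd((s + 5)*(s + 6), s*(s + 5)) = s + 5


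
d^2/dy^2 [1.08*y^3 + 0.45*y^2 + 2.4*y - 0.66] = 6.48*y + 0.9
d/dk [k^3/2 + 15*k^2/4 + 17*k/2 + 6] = 3*k^2/2 + 15*k/2 + 17/2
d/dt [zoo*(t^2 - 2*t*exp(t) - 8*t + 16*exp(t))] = zoo*(t*exp(t) + t + exp(t) + 1)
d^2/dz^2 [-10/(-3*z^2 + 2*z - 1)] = 20*(-9*z^2 + 6*z + 4*(3*z - 1)^2 - 3)/(3*z^2 - 2*z + 1)^3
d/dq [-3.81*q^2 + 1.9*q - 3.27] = 1.9 - 7.62*q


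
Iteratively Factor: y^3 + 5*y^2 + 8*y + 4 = (y + 1)*(y^2 + 4*y + 4) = (y + 1)*(y + 2)*(y + 2)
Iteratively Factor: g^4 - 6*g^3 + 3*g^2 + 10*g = (g)*(g^3 - 6*g^2 + 3*g + 10) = g*(g - 5)*(g^2 - g - 2) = g*(g - 5)*(g + 1)*(g - 2)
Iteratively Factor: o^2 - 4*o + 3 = (o - 3)*(o - 1)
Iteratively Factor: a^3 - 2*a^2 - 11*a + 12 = (a - 4)*(a^2 + 2*a - 3) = (a - 4)*(a - 1)*(a + 3)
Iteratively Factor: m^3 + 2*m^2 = (m)*(m^2 + 2*m) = m^2*(m + 2)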